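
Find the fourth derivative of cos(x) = cos(x)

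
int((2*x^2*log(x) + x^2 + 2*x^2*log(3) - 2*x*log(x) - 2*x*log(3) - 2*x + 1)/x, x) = (x - 1)^2*log(3*x) + C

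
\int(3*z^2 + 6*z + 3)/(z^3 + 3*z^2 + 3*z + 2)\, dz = log((z + 1)^3 + 1) + C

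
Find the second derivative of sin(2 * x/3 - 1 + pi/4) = -4*sin(2*x/3 - 1 + pi/4)/9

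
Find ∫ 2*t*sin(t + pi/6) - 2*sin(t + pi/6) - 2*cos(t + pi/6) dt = (2 - 2*t)*cos(t + pi/6) + C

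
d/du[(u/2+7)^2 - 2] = u/2 + 7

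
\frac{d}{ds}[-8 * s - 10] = -8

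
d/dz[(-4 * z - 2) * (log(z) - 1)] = (-4*z*log(z) - 2)/z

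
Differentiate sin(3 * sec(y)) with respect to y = 3*cos(3*sec(y))*tan(y)*sec(y)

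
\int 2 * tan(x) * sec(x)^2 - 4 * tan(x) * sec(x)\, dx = (sec(x) - 2)^2 + C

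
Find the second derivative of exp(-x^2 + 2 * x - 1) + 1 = (4*x^2 - 8*x + 2)*exp(-x^2 + 2*x - 1)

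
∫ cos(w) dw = sin(w) + C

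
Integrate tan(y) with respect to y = log(sec(y)) + C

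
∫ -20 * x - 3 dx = -10*x^2 - 3*x + C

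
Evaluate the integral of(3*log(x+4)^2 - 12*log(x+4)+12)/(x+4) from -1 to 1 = (-2 + log(5))^3 - (-2 + log(3))^3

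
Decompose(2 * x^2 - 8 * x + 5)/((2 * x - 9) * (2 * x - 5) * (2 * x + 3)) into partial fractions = 43/(192*(2*x + 3)) + 5/(64*(2*x - 5)) + 19/(96*(2*x - 9))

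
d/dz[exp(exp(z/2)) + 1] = exp(z/2 + exp(z/2))/2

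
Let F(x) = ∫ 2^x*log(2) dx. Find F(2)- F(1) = 2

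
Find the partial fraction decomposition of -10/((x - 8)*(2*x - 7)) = 20/(9*(2*x - 7)) - 10/(9*(x - 8))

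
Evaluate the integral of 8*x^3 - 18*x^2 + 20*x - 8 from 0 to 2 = 8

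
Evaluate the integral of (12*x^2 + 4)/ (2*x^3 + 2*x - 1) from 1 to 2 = -2*log(3) + 2*log(19)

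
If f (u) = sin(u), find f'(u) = cos(u)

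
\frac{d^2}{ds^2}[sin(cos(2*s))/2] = -2*sin(2*s)^2*sin(cos(2*s)) - 2*cos(2*s)*cos(cos(2*s))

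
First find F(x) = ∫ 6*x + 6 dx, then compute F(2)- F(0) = 24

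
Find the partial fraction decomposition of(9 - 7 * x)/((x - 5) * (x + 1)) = -8/(3*(x + 1)) - 13/(3*(x - 5))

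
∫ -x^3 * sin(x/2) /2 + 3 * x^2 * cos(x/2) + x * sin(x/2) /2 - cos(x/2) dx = x*(x^2 - 1)*cos(x/2) + C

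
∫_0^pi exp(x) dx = -1 + exp(pi)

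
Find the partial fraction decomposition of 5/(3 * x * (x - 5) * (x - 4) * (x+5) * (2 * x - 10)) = 1/(5400*(x + 5)) + 5/(216*(x - 4)) - 13/(600*(x - 5)) + 1/(60*(x - 5)^2) - 1/(600*x)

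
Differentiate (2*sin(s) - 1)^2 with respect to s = 4*(2*sin(s) - 1)*cos(s)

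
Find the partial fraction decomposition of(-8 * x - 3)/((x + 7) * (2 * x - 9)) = -78/(23*(2*x - 9)) - 53/(23*(x + 7))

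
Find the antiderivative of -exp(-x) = exp(-x) + C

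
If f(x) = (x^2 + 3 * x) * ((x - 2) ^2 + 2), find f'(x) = 4*x^3 - 3*x^2 - 12*x + 18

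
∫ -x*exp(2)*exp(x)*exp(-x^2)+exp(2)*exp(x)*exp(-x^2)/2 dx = exp(-x^2 + x + 2)/2 + C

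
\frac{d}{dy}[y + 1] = 1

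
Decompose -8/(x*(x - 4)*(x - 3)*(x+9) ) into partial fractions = 2/(351*(x + 9)) + 2/(9*(x - 3)) - 2/(13*(x - 4)) - 2/(27*x)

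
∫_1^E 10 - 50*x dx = -25*exp(2) + 15 + 10*E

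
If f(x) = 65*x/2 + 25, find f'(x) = 65/2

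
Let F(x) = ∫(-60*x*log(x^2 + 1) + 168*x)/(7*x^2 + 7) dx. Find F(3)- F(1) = -15*log(10)^2/7 - 12*log(2) + 15*log(2)^2/7 + 12*log(10)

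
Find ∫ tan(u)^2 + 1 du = tan(u) + C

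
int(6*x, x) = 3*x^2 + C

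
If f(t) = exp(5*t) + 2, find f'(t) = 5*exp(5*t)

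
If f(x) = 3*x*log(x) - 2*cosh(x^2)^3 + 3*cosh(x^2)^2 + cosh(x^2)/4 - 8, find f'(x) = -12*x*sinh(x^2)^3 + 12*x*sinh(x^2)*cosh(x^2) - 23*x*sinh(x^2)/2 + 3*log(x) + 3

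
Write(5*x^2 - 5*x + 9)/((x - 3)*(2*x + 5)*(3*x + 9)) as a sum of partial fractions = -211/(33*(2*x + 5)) + 23/(6*(x + 3)) + 13/(66*(x - 3))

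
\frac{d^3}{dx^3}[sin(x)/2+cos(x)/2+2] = sin(x)/2 - cos(x)/2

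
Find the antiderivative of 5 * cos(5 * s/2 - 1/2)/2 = sin((5*s - 1)/2) + C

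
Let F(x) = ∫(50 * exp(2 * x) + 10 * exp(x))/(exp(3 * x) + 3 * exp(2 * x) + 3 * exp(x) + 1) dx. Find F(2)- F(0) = -10 + 10*exp(2)/(1 + exp(2)) + 20*exp(4)/(1 + exp(2))^2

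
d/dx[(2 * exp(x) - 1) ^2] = 8*exp(2*x) - 4*exp(x)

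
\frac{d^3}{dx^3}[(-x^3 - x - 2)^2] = 120*x^3 + 48*x + 24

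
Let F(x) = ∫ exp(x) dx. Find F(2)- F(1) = -E + exp(2)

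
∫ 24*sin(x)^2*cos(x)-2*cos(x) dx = 8*sin(x)^3 - 2*sin(x) + C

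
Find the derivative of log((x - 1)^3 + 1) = (3*x^2 - 6*x + 3)/(x^3 - 3*x^2 + 3*x)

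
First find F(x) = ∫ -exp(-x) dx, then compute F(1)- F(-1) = -E + exp(-1)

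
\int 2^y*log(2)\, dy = 2^y + C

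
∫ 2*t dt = t^2 + C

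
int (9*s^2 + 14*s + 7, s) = 3*s^3 + 7*s^2 + 7*s + C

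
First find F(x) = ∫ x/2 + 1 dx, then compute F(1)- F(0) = 5/4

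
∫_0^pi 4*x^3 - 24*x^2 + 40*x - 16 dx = -4 + (-2 + (-2 + pi)^2)^2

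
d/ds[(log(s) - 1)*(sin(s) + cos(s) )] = sqrt(2)*(s*log(s)*cos(s + pi/4) - s*cos(s + pi/4) + sin(s + pi/4))/s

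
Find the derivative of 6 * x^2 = 12*x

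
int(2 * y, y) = y^2 + C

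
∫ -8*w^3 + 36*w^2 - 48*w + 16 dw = -2*w^4 + 12*w^3 - 24*w^2 + 16*w + C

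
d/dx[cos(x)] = -sin(x)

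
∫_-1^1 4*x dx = 0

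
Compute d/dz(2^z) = 2^z*log(2)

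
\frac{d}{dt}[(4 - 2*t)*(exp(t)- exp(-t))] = (-2*t*exp(2*t) - 2*t + 2*exp(2*t) + 6)*exp(-t)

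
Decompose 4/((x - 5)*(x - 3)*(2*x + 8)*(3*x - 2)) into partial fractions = 27/(637*(3*x - 2)) - 1/(441*(x + 4)) - 1/(49*(x - 3)) + 1/(117*(x - 5))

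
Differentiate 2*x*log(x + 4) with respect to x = (2*x*log(x + 4) + 2*x + 8*log(x + 4))/(x + 4)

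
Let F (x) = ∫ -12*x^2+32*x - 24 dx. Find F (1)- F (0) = -12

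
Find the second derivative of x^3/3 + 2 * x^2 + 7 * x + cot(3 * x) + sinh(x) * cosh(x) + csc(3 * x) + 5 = 2*x + 2*sinh(2*x) + 4 - 9/sin(3*x) + 18*cos(3*x)/sin(3*x)^3 + 18/sin(3*x)^3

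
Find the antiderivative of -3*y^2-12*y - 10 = -y^3 - 6*y^2 - 10*y + C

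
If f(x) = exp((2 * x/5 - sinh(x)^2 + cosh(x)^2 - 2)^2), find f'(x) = 4*E*(2*x - 5)*exp(-4*x/5)*exp(4*x^2/25)/25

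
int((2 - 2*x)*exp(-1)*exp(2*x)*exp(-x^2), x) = exp(-(x - 1)^2) + C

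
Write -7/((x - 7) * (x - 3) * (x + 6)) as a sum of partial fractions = -7/(117*(x + 6)) + 7/(36*(x - 3)) - 7/(52*(x - 7))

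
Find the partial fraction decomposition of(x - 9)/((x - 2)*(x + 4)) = 13/(6*(x + 4)) - 7/(6*(x - 2))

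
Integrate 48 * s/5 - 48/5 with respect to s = 24*s^2/5 - 48*s/5 + C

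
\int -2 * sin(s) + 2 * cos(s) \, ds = 2*sqrt(2)*sin(s + pi/4) + C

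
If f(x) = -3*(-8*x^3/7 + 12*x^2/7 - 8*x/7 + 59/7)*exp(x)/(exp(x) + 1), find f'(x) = (24*x^3*exp(x) + 72*x^2*exp(2*x) + 36*x^2*exp(x) - 72*x*exp(2*x) - 48*x*exp(x) + 24*exp(2*x) - 153*exp(x))/(7*exp(2*x) + 14*exp(x) + 7)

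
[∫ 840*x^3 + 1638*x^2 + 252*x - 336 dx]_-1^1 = 420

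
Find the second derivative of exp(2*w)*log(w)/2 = (4*w^2*exp(2*w)*log(w) + 4*w*exp(2*w) - exp(2*w))/(2*w^2)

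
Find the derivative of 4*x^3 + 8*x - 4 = 12*x^2 + 8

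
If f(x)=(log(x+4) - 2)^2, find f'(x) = (2*log(x + 4) - 4)/(x + 4)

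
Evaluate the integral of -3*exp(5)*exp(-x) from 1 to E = -3*exp(4) + 3*exp(5 - E)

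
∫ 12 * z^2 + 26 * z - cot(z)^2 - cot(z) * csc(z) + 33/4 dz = 4*z^3 + 13*z^2 + 37*z/4 + cot(z) + csc(z) + C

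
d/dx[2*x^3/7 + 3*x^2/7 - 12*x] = 6*x^2/7 + 6*x/7 - 12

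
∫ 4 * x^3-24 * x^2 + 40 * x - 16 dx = x^4 - 8*x^3 + 20*x^2 - 16*x + C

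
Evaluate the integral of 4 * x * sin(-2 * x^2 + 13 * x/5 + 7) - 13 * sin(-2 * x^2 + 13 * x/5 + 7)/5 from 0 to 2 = -cos(7) + cos(21/5)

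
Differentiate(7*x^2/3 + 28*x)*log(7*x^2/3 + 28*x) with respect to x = 14*x*log(x^2/3 + 4*x)/3 + 14*x/3 + 14*x*log(7)/3 + 28*log(x^2/3 + 4*x) + 28 + 28*log(7)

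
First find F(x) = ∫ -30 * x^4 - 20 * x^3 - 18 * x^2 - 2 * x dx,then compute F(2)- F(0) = -324 - atan(6) - atan(1/6) + atan(1/2) + atan(2)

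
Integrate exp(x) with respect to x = exp(x) + C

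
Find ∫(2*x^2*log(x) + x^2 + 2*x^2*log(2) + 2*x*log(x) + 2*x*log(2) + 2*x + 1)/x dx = (x + 1)^2*log(2*x) + C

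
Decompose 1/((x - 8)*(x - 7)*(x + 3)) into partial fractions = 1/(110*(x + 3)) - 1/(10*(x - 7)) + 1/(11*(x - 8))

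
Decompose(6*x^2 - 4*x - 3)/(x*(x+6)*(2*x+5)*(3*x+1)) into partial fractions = 27/(221*(3*x + 1)) + 356/(455*(2*x + 5)) - 79/(238*(x + 6)) - 1/(10*x)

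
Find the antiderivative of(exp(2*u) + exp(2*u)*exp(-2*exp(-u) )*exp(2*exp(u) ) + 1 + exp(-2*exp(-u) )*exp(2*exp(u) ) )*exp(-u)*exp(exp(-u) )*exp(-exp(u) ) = 2*sinh(2*sinh(u)) + C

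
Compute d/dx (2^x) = 2^x*log(2)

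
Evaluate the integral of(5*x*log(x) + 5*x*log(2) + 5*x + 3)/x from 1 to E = -8*log(2) + (3 + 5*E)*log(2*E)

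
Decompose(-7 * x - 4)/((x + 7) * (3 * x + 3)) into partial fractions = -5/(2*(x + 7)) + 1/(6*(x + 1))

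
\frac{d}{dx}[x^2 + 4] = 2*x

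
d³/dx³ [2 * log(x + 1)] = 4/(x^3 + 3*x^2 + 3*x + 1)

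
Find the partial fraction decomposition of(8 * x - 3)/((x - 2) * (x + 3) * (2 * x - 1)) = -4/(21*(2*x - 1)) - 27/(35*(x + 3)) + 13/(15*(x - 2))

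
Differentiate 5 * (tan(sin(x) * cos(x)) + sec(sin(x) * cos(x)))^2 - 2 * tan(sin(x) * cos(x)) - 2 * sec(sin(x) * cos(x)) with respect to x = 4*(5*sin(sin(x)*cos(x))^2/cos(sin(x)*cos(x)) - sin(sin(x)*cos(x)) + 10*sin(sin(x)*cos(x))/cos(sin(x)*cos(x)) - 1 + 5/cos(sin(x)*cos(x)))*sin(x + pi/4)*cos(x + pi/4)/cos(sin(x)*cos(x))^2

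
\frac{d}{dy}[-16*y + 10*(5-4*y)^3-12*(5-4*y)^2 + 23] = -1920*y^2 + 4416*y - 2536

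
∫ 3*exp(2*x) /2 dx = 3*exp(2*x)/4 + C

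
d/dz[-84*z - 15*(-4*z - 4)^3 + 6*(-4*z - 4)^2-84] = 2880*z^2 + 5952*z + 2988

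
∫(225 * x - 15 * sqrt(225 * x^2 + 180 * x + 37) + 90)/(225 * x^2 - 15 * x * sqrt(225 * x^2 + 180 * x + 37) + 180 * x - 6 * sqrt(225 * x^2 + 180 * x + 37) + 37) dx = log(-15*x + sqrt(9*(5*x + 2)^2 + 1) - 6) + C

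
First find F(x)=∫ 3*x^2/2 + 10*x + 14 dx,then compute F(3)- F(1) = 81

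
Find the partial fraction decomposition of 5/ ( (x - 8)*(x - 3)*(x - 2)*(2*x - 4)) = 35/(72*(x - 2)) + 5/(12*(x - 2)^2) - 1/(2*(x - 3)) + 1/(72*(x - 8))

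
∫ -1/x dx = -log(x) + C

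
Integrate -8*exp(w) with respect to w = -8*exp(w) + C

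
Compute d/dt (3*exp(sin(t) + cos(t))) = 3*sqrt(2)*exp(sin(t))*exp(cos(t))*cos(t + pi/4)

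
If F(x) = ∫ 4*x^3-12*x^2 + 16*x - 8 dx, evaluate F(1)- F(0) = -3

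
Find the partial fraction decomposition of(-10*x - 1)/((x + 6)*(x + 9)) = -89/(3*(x + 9)) + 59/(3*(x + 6))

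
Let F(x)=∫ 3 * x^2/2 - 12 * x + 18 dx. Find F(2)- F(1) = 7/2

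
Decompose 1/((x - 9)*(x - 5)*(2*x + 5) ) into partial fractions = 4/(345*(2*x + 5)) - 1/(60*(x - 5)) + 1/(92*(x - 9))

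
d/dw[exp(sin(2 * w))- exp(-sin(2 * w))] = 2*(exp(sin(2*w)) + exp(-sin(2*w)))*cos(2*w)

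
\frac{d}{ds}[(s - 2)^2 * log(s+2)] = (2*s^2*log(s + 2) + s^2 - 4*s - 8*log(s + 2) + 4)/(s + 2)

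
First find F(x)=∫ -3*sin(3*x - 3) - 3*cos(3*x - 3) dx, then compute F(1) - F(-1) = -cos(6) - sin(6) + 1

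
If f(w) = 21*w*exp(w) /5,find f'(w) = 21*w*exp(w)/5 + 21*exp(w)/5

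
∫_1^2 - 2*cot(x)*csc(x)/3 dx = -2*csc(1)/3 + 2*csc(2)/3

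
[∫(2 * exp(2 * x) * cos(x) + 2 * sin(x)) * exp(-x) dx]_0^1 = (E - exp(-1))*(cos(1) + sin(1))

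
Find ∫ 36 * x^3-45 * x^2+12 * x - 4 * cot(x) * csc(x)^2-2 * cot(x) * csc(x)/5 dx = 3*x^2*(x - 1)*(3*x - 2) + 2*csc(x)^2 + 2*csc(x)/5 + C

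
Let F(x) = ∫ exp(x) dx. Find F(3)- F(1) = -E + exp(3)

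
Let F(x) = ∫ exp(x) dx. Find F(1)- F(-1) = E - exp(-1)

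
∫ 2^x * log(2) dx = 2^x + C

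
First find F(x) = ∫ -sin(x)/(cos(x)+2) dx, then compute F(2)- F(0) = -log(3/2) + log(cos(2)/2 + 1)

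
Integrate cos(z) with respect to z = sin(z) + C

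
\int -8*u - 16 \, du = -4*u^2 - 16*u + C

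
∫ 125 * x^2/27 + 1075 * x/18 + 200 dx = 125*x^3/81 + 1075*x^2/36 + 200*x + C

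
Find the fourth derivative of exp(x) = exp(x)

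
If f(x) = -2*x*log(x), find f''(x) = -2/x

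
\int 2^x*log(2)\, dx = 2^x + C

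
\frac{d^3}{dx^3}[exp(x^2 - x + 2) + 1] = 8*x^3*exp(x^2 - x + 2) - 12*x^2*exp(x^2 - x + 2) + 18*x*exp(x^2 - x + 2) - 7*exp(x^2 - x + 2)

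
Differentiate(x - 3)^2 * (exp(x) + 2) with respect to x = x^2*exp(x) - 4*x*exp(x) + 4*x + 3*exp(x) - 12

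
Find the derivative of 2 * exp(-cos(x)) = 2*exp(-cos(x))*sin(x)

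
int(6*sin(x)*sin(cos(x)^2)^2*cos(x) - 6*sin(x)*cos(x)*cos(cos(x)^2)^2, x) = 3*sin(2*cos(x)^2)/2 + C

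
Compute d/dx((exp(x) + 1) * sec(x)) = exp(x)*tan(x)*sec(x) + exp(x)*sec(x) + tan(x)*sec(x)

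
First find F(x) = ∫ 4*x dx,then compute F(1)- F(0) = 2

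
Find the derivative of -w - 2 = -1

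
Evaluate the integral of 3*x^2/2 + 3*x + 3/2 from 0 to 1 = 7/2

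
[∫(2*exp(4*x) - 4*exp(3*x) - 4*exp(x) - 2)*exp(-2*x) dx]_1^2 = -(-2 - exp(-1) + E)^2 + (-2 - exp(-2) + exp(2))^2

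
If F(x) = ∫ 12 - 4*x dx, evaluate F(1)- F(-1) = 24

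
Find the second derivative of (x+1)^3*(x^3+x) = 30*x^4 + 60*x^3 + 48*x^2 + 24*x + 6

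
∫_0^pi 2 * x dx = pi^2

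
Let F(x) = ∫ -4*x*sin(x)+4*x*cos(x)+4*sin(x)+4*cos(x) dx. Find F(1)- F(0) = 4*cos(1) + 4*sin(1)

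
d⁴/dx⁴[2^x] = 2^x*log(2)^4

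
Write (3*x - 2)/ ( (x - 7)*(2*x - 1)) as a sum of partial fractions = 1/(13*(2*x - 1)) + 19/(13*(x - 7))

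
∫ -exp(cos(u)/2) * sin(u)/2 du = exp(cos(u)/2) + C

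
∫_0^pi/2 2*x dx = pi^2/4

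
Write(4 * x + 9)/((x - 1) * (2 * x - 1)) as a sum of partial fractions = -22/(2*x - 1) + 13/(x - 1)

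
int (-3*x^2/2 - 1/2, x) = -x^3/2 - x/2 + C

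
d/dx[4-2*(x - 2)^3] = -6*x^2 + 24*x - 24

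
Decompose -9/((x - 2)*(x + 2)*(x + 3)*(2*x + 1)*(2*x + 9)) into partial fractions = -3/(65*(2*x + 9)) + 3/(25*(2*x + 1)) + 3/(25*(x + 3)) - 3/(20*(x + 2)) - 9/(1300*(x - 2))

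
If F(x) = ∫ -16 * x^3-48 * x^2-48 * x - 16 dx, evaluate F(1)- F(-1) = -64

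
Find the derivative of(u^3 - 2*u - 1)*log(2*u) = (3*u^3*log(u) + u^3 + 3*u^3*log(2) - 2*u*log(u) - 2*u - 2*u*log(2) - 1)/u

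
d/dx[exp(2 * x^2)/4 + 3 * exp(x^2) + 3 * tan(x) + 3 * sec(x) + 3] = x*exp(2*x^2) + 6*x*exp(x^2) + 3*tan(x)^2 + 3*tan(x)*sec(x) + 3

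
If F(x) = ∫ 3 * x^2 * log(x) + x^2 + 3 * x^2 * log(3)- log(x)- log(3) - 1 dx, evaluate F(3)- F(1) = 48*log(3)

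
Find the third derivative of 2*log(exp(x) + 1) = (-2*exp(2*x) + 2*exp(x))/(exp(3*x) + 3*exp(2*x) + 3*exp(x) + 1)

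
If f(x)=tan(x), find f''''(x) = 24*tan(x)^5 + 40*tan(x)^3 + 16*tan(x)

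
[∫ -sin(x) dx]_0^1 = -1 + cos(1)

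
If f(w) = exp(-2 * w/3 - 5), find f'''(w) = -8*exp(-2*w/3 - 5)/27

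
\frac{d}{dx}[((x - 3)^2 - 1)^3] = 6*x^5 - 90*x^4 + 528*x^3 - 1512*x^2 + 2112*x - 1152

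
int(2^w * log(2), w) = 2^w + C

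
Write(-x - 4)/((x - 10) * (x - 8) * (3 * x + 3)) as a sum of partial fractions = -1/(99*(x + 1)) + 2/(9*(x - 8)) - 7/(33*(x - 10))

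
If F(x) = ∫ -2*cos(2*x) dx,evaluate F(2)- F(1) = -sin(4) + sin(2)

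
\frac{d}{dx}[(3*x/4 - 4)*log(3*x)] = (3*x*log(x) + 3*x + 3*x*log(3) - 16)/(4*x)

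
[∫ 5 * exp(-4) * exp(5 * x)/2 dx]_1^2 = -E/2 + exp(6)/2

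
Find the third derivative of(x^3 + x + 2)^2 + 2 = 120*x^3 + 48*x + 24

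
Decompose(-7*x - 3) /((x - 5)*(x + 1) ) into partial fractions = -2/(3*(x + 1)) - 19/(3*(x - 5))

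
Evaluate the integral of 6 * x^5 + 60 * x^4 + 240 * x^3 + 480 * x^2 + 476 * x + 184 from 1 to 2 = 3353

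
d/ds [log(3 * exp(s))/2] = 1/2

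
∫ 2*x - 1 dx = x^2 - x + C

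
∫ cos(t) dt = sin(t) + C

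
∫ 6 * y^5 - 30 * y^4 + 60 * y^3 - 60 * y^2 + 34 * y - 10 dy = y^6 - 6*y^5 + 15*y^4 - 20*y^3 + 17*y^2 - 10*y + C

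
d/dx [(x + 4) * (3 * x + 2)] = 6*x + 14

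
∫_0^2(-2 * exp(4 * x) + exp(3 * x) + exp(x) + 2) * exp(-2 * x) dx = -(-exp(-2) + exp(2))^2 - exp(-2) + exp(2)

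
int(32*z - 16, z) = 16*z^2 - 16*z + C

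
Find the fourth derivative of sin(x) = sin(x)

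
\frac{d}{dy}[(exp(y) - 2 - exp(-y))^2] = (2*exp(4*y) - 4*exp(3*y) - 4*exp(y) - 2)*exp(-2*y)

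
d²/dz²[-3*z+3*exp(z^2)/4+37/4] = 3*z^2*exp(z^2) + 3*exp(z^2)/2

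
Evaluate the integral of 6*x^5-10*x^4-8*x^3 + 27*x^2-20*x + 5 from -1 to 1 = 24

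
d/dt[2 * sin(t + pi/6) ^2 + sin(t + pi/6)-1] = 2*sin(2*t + pi/3) + cos(t + pi/6)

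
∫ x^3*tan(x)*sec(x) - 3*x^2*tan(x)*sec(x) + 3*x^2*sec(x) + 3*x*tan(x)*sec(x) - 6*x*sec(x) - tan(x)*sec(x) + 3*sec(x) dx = (x - 1)^3*sec(x) + C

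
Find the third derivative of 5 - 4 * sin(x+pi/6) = 4*cos(x + pi/6)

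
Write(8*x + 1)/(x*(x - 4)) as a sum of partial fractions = 33/(4*(x - 4)) - 1/(4*x)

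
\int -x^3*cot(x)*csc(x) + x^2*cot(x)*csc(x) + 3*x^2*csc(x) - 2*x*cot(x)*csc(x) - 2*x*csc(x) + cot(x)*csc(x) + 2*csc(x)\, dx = (x^3 - x^2 + 2*x - 1)*csc(x) + C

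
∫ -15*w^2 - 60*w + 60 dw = -5*w^3 - 30*w^2 + 60*w + C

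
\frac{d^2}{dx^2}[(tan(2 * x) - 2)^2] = 24*tan(2*x)^4 - 32*tan(2*x)^3 + 32*tan(2*x)^2 - 32*tan(2*x) + 8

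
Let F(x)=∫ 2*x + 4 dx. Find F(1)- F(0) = 5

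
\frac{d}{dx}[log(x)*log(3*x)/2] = (2*log(x) + log(3))/(2*x)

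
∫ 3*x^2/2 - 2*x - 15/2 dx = x^3/2 - x^2 - 15*x/2 + C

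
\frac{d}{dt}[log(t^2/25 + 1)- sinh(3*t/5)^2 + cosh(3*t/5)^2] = 2*t/(t^2 + 25)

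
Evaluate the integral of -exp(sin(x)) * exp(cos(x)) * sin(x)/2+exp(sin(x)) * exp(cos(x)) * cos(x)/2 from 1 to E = -exp(cos(1) + sin(1))/2 + exp(cos(E) + sin(E))/2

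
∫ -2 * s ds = -s^2 + C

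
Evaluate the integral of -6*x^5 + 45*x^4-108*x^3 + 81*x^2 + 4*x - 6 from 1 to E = -6*E - 4 + (-exp(2) + 3*E)^3 + 2*exp(2)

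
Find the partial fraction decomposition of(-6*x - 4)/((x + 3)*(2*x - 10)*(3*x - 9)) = 7/(144*(x + 3)) + 11/(36*(x - 3)) - 17/(48*(x - 5))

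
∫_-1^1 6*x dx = 0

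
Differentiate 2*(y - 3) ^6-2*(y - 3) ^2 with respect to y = 12*y^5 - 180*y^4 + 1080*y^3 - 3240*y^2 + 4856*y - 2904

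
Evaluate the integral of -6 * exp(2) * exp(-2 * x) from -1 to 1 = 3 - 3*exp(4)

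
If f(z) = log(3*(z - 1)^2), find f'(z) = 2/(z - 1)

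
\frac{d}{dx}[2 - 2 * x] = -2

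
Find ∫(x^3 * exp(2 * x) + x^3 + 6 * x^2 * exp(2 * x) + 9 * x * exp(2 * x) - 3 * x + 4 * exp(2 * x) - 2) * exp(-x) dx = 2*(x + 1)^3*sinh(x) + C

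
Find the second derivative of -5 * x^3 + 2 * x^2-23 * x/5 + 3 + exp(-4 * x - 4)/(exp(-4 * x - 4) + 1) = (-90*x*exp(4*x + 4) - 90*x*exp(8*x + 8) - 30*x*exp(12*x + 12) - 30*x - 4*exp(4*x + 4) + 28*exp(8*x + 8) + 4*exp(12*x + 12) + 4)/(exp(12)*exp(12*x) + 3*exp(8)*exp(8*x) + 3*exp(4)*exp(4*x) + 1)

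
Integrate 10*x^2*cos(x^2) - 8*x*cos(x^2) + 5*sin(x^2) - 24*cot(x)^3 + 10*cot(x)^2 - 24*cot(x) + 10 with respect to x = (5*x - 4)*sin(x^2) + 12*cot(x)^2 - 10*cot(x) + C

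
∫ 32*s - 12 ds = 16*s^2 - 12*s + C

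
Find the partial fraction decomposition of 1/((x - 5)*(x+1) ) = -1/(6*(x + 1)) + 1/(6*(x - 5))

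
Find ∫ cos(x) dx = sin(x) + C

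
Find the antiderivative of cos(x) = sin(x) + C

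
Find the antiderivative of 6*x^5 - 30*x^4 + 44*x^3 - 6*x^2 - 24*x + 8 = x^6 - 6*x^5 + 11*x^4 - 2*x^3 - 12*x^2 + 8*x + C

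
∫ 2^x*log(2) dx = 2^x + C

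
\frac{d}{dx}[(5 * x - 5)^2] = 50*x - 50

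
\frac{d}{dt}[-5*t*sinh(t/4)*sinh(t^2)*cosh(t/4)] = -5*t^2*sinh(t/2)*cosh(t^2) - 5*t*sinh(t/4)^2*sinh(t^2)/2 - 5*t*sinh(t^2)/4 - 5*sinh(t/2)*sinh(t^2)/2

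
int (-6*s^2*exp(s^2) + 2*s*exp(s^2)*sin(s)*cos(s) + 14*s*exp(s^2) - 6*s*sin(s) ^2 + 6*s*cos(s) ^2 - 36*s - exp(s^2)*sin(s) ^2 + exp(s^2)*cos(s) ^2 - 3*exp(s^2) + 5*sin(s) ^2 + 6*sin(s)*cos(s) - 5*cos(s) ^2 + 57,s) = (-6*s + sin(2*s) + 14)*(3*s + exp(s^2)/2 - 5/2) + C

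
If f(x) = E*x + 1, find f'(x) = E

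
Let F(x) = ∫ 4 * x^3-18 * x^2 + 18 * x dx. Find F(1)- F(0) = 4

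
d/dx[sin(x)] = cos(x)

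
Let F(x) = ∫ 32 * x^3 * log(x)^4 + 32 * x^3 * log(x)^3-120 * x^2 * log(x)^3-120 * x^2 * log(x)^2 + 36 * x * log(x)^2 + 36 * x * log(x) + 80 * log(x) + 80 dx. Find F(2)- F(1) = -50 - 40*log(2) + 32*log(2)^2 + 2*(-8*log(2)^2 + 5 + 10*log(2))^2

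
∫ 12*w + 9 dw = 6*w^2 + 9*w + C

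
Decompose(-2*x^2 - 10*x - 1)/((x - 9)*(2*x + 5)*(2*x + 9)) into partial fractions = 7/(108*(2*x + 9)) - 1/(4*(2*x + 5)) - 11/(27*(x - 9))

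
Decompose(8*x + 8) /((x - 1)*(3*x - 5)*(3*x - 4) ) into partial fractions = -56/(3*x - 4) + 32/(3*x - 5) + 8/(x - 1)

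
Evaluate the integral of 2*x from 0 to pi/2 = pi^2/4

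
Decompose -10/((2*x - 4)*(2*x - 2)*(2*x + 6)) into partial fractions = -1/(16*(x + 3)) + 5/(16*(x - 1)) - 1/(4*(x - 2))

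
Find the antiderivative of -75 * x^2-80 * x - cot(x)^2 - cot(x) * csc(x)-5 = -25*x^3 - 40*x^2 - 4*x + cot(x) + csc(x) + C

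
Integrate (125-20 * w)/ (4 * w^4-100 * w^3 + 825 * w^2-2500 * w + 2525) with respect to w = acot((w - 10)*(2*w - 5)/5) + C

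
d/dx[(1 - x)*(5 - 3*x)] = 6*x - 8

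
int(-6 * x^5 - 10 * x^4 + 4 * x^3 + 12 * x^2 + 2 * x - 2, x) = -x^6 - 2*x^5 + x^4 + 4*x^3 + x^2 - 2*x + C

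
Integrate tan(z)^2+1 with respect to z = tan(z) + C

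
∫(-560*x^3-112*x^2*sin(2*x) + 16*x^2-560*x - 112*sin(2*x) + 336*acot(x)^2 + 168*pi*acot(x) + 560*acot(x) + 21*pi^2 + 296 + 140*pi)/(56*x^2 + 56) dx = -5*x^2 + 2*x/7 - (4*acot(x) + pi)^3/32 - 5*(4*acot(x) + pi)^2/16 + cos(2*x) - 5*acot(x) + C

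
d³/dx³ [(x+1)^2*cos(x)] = x^2*sin(x) + 2*x*sin(x) - 6*x*cos(x) - 5*sin(x) - 6*cos(x)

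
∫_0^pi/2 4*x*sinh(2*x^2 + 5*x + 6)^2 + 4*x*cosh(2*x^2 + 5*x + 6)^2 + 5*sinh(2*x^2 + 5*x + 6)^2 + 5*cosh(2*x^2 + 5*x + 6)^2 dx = -sinh(12)/2 + sinh(pi^2 + 12 + 5*pi)/2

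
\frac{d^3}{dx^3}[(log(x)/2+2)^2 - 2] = (2*log(x) + 5)/(2*x^3)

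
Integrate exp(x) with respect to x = exp(x) + C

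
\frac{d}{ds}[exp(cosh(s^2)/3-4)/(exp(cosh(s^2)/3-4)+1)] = 2*s*exp(8)*exp(cosh(s^2)/3 - 4)*sinh(s^2)/(3*(exp(cosh(s^2)/3) + exp(4))^2)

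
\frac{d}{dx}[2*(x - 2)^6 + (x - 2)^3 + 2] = 12*x^5 - 120*x^4 + 480*x^3 - 957*x^2 + 948*x - 372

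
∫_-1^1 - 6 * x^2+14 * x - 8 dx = -20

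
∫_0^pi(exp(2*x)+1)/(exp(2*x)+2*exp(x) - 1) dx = -log(2) + log(-exp(-pi) + 2 + exp(pi))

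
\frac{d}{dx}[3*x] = 3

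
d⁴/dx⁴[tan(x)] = 24*tan(x)^5 + 40*tan(x)^3 + 16*tan(x)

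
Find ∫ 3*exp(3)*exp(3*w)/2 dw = exp(3*w + 3)/2 + C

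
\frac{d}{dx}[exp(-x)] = -exp(-x)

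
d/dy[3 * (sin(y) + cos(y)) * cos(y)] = 3*sqrt(2)*cos(2*y + pi/4)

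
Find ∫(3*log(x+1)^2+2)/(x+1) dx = (log(x + 1)^2 + 2)*log(x + 1) + C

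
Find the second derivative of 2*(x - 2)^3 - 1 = 12*x - 24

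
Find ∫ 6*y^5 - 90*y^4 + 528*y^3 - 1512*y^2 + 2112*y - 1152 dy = y^6 - 18*y^5 + 132*y^4 - 504*y^3 + 1056*y^2 - 1152*y + C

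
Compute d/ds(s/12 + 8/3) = 1/12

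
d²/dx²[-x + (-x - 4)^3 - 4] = -6*x - 24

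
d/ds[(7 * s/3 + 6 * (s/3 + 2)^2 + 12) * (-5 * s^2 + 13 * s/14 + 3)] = -40*s^3/3 - 1072*s^2/7 - 7073*s/21 + 451/7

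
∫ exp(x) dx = exp(x) + C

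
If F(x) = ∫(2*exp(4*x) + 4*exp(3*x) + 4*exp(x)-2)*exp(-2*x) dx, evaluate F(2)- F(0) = -4 + (-exp(-2) + 2 + exp(2))^2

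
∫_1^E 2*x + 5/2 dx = -7/2 + E*(5 + 2*E)/2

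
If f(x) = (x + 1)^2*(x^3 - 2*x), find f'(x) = 5*x^4 + 8*x^3 - 3*x^2 - 8*x - 2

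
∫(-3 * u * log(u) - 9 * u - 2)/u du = -(3*u + 2)*(log(u) + 2) + C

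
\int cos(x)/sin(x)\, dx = log(6*sin(x)) + C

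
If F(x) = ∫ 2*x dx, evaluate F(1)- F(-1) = 0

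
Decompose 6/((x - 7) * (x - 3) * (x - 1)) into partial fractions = 1/(2*(x - 1)) - 3/(4*(x - 3)) + 1/(4*(x - 7))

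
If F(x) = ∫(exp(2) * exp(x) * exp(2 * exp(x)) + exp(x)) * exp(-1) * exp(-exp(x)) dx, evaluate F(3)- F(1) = -exp(1 + E) - exp(-exp(3) - 1) + exp(-E - 1) + exp(1 + exp(3))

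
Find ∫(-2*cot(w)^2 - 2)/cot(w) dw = 2*log(cot(w)) + C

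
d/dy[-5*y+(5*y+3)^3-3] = 375*y^2 + 450*y + 130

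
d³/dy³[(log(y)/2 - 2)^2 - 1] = (2*log(y) - 11)/(2*y^3)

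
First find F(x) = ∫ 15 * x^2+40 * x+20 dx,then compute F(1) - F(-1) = 50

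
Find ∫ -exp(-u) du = exp(-u) + C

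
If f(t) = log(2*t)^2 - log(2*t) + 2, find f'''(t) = (4*log(t) - 8 + 4*log(2))/t^3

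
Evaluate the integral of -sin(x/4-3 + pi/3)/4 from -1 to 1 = sin(pi/6 + 11/4) - sin(pi/6 + 13/4)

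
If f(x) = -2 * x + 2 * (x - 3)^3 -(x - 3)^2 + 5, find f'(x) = 6*x^2 - 38*x + 58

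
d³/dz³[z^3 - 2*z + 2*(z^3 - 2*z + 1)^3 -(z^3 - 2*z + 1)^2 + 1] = 1008*z^6 - 2520*z^4 + 600*z^3 + 1440*z^2 - 480*z - 66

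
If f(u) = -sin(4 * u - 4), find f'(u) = -4*cos(4*u - 4)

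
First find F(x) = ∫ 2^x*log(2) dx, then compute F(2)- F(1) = 2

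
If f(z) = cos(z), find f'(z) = -sin(z)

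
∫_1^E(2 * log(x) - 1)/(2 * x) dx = 0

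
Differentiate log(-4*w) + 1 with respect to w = 1/w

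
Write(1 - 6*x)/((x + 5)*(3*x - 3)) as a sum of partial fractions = -31/(18*(x + 5)) - 5/(18*(x - 1))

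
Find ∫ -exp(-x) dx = exp(-x) + C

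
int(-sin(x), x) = cos(x) + C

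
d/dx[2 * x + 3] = 2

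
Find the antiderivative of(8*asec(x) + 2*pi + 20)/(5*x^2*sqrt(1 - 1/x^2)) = (4*asec(x) + pi)^2/20 + 4*asec(x) + C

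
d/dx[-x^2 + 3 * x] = 3 - 2*x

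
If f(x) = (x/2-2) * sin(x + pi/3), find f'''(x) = -x*cos(x + pi/3)/2 - 3*sin(x + pi/3)/2 + 2*cos(x + pi/3)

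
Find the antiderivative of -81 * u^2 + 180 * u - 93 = -27*u^3 + 90*u^2 - 93*u + C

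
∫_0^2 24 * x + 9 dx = 66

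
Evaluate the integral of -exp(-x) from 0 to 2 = -1 + exp(-2)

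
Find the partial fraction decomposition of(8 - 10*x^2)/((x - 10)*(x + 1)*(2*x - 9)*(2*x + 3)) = 29/(138*(2*x + 3)) + 389/(726*(2*x - 9)) - 2/(121*(x + 1)) - 992/(2783*(x - 10))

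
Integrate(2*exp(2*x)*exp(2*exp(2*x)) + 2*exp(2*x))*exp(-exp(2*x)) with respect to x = 2*sinh(exp(2*x)) + C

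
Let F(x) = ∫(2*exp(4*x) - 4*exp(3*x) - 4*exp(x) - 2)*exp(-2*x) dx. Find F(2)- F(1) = -(-2 - exp(-1) + E)^2 + (-2 - exp(-2) + exp(2))^2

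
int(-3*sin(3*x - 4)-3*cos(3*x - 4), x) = sqrt(2)*cos(3*x - 4 + pi/4) + C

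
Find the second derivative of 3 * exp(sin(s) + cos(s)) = 3*(-sin(2*s) - sqrt(2)*sin(s + pi/4) + 1)*exp(sin(s))*exp(cos(s))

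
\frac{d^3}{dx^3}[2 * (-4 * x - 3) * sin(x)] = 8*x*cos(x) + 24*sin(x) + 6*cos(x)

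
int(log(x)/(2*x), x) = log(x)^2/4 + C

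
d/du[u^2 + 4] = 2*u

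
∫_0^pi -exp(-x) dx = -1 + exp(-pi)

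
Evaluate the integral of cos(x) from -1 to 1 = 2*sin(1)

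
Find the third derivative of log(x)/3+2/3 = 2/(3*x^3)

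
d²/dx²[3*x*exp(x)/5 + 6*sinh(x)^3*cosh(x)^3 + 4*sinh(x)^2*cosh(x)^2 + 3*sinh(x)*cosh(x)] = 3*x*exp(x)/5 + 45*(cosh(2*x) - 1)^2*sinh(2*x)/2 + 16*(cosh(2*x) - 1)^2 + 9*(cosh(2*x) + 1)^2*sinh(2*x)/2 + 6*exp(x)/5 - 30*sinh(2*x) + 18*sinh(4*x) + 32*cosh(2*x) - 24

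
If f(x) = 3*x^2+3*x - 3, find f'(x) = 6*x + 3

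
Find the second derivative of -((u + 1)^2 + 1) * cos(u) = u^2*cos(u) + 4*u*sin(u) + 2*u*cos(u) + 4*sin(u)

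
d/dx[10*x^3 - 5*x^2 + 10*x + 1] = 30*x^2 - 10*x + 10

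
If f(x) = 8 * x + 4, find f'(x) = 8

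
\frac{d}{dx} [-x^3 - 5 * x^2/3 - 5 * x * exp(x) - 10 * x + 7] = -3*x^2 - 5*x*exp(x) - 10*x/3 - 5*exp(x) - 10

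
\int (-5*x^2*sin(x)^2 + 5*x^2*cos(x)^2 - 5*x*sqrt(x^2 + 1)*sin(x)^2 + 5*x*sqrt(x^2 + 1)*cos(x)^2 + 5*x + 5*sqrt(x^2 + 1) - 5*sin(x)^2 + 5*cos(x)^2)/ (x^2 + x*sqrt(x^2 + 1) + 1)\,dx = 5*log(x + sqrt(x^2 + 1)) + 5*sin(2*x)/2 + C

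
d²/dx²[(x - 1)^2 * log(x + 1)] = (2*x^2*log(x + 1) + 3*x^2 + 4*x*log(x + 1) + 2*x + 2*log(x + 1) - 5)/(x^2 + 2*x + 1)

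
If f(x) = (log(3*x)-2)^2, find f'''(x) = (4*log(x) - 14 + 4*log(3))/x^3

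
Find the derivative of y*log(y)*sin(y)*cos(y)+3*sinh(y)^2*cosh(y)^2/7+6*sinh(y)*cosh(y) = y*log(y)*cos(2*y) + log(y)*sin(2*y)/2 + sin(2*y)/2 + 3*sinh(4*y)/14 + 6*cosh(2*y)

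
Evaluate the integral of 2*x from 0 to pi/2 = pi^2/4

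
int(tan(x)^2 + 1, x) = tan(x) + C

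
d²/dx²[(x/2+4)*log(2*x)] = (x - 8)/(2*x^2)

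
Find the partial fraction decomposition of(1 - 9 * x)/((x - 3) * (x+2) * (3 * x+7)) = 99/(8*(3*x + 7)) - 19/(5*(x + 2)) - 13/(40*(x - 3))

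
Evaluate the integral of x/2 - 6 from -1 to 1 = -12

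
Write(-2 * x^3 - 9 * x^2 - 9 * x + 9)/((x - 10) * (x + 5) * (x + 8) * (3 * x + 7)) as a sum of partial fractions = -173/(5032*(3*x + 7)) - 529/(918*(x + 8)) + 79/(360*(x + 5)) - 2981/(9990*(x - 10))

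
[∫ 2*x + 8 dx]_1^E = -25 + (E + 4)^2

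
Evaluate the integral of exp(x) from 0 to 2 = -1 + exp(2)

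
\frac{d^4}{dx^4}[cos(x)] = cos(x)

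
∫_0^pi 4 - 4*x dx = 2 - 2*(-1 + pi)^2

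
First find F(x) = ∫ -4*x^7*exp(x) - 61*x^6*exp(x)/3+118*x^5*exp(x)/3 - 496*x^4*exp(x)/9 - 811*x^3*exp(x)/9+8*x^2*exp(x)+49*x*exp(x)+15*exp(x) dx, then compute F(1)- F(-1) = -14*exp(-1)/9 + 38*E/9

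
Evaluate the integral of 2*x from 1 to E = -1 + exp(2)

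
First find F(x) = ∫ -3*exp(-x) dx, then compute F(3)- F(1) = -3*exp(-1) + 3*exp(-3)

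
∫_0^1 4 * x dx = 2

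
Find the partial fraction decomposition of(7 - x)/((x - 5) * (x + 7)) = -7/(6*(x + 7)) + 1/(6*(x - 5))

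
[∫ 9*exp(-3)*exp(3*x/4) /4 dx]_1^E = -3*exp(-9/4) + 3*exp(-3 + 3*E/4)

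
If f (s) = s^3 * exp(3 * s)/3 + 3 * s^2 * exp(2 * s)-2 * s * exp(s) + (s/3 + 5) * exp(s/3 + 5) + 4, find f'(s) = s^3*exp(3*s) + s^2*exp(3*s) + 6*s^2*exp(2*s) + 6*s*exp(2*s) - 2*s*exp(s) + s*exp(s/3 + 5)/9 - 2*exp(s) + 2*exp(s/3 + 5)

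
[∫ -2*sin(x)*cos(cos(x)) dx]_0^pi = -4*sin(1)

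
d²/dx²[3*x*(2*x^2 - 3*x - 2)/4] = 9*x - 9/2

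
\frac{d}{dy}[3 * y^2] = 6*y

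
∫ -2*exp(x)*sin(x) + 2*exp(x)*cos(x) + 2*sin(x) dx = (2*exp(x) - 2)*cos(x) + C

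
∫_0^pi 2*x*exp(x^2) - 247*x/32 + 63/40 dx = -4*pi^2 - 13/4 + 9*pi/20 + (3*pi/4 + 3)^2/4 + exp(pi^2)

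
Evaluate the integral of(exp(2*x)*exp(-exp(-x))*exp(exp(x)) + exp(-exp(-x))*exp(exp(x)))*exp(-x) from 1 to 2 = -exp(E - exp(-1)) + exp(-exp(-2) + exp(2))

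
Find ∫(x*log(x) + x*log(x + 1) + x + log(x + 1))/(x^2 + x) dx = (log(x) + 1)*log(x + 1) + C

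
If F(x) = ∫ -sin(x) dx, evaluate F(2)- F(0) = -1 + cos(2)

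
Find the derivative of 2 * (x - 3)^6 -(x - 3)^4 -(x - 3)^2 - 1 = 12*x^5 - 180*x^4 + 1076*x^3 - 3204*x^2 + 4750*x - 2802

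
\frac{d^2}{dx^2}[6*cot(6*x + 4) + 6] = 432*cos(6*x + 4)/sin(6*x + 4)^3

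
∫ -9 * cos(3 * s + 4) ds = -3*sin(3*s + 4) + C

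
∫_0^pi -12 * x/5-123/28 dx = -123*pi/28 - 6*pi^2/5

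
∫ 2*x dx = x^2 + C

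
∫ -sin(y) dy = cos(y) + C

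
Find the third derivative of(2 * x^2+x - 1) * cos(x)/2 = x^2*sin(x) + x*sin(x)/2 - 6*x*cos(x) - 13*sin(x)/2 - 3*cos(x)/2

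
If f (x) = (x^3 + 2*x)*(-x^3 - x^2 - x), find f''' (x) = -120*x^3 - 60*x^2 - 72*x - 12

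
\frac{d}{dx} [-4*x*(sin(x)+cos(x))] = -4*sqrt(2)*(x*cos(x + pi/4) + sin(x + pi/4))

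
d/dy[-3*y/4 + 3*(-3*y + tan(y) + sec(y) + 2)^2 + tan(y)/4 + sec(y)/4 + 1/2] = -18*y*tan(y)^2 - 18*y*tan(y)*sec(y) + 36*y + 6*tan(y)^3 + 12*tan(y)^2*sec(y) + 49*tan(y)^2/4 + 6*tan(y)*sec(y)^2 + 49*tan(y)*sec(y)/4 - 12*tan(y) - 12*sec(y) - 49/2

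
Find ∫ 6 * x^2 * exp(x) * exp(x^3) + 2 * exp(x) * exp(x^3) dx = 2*exp(x*(x^2 + 1)) + C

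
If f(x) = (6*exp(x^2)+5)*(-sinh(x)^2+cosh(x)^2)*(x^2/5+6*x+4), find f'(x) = 12*x^3*exp(x^2)/5 + 72*x^2*exp(x^2) + 252*x*exp(x^2)/5 + 2*x + 36*exp(x^2) + 30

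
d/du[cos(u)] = -sin(u)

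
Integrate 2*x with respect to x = x^2 + C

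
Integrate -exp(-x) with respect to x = exp(-x) + C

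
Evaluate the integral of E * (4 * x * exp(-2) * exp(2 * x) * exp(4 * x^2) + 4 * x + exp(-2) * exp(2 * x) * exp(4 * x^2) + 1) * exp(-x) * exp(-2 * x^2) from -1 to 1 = -exp(-2) + exp(2)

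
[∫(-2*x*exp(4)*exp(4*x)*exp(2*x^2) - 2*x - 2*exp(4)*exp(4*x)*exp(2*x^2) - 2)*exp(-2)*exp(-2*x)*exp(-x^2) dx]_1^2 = -exp(10) - exp(-5) + exp(-10) + exp(5)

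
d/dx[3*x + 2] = 3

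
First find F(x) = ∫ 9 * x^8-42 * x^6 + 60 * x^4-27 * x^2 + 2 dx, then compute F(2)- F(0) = 60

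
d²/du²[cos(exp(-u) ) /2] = -(exp(u)*sin(exp(-u)) + cos(exp(-u)))*exp(-2*u)/2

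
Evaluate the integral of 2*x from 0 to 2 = 4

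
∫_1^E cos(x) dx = -sin(1) + sin(E)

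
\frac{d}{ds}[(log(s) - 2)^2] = (2*log(s) - 4)/s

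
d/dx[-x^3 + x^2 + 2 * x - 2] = -3*x^2 + 2*x + 2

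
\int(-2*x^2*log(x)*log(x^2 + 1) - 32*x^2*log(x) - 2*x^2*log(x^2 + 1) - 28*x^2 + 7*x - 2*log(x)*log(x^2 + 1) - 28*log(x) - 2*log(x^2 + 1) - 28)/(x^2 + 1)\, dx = -(4*x*log(x) - 7)*(log(x^2 + 1) + 14)/2 + C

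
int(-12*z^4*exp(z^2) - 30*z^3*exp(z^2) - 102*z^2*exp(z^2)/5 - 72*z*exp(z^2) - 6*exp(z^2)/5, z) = (-6*z^3 - 15*z^2 - 6*z/5 - 21)*exp(z^2) + C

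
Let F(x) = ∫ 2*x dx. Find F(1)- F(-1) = 0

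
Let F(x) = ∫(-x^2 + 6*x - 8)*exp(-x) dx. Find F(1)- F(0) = -4 + exp(-1)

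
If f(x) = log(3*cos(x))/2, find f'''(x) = -sin(x)/cos(x)^3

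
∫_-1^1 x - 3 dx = -6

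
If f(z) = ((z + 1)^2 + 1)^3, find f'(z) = 6*z^5 + 30*z^4 + 72*z^3 + 96*z^2 + 72*z + 24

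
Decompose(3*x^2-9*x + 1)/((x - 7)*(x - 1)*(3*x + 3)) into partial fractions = 13/(48*(x + 1)) + 5/(36*(x - 1)) + 85/(144*(x - 7))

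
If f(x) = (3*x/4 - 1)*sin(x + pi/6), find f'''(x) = -3*x*cos(x + pi/6)/4 - 9*sin(x + pi/6)/4 + cos(x + pi/6)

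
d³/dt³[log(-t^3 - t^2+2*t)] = (6*t^6 + 12*t^5 + 24*t^4 - 8*t^3 + 12*t^2 + 24*t - 16)/(t^9 + 3*t^8 - 3*t^7 - 11*t^6 + 6*t^5 + 12*t^4 - 8*t^3)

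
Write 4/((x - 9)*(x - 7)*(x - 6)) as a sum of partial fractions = 4/(3*(x - 6)) - 2/(x - 7) + 2/(3*(x - 9))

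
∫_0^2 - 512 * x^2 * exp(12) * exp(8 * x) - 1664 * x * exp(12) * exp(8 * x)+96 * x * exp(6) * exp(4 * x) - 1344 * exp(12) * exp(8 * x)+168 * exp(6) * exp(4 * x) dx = -784*exp(28) - 36*exp(6) + 144*exp(12) + 84*exp(14)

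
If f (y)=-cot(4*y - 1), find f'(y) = 4/sin(4*y - 1)^2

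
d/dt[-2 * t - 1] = -2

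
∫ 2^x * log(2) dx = 2^x + C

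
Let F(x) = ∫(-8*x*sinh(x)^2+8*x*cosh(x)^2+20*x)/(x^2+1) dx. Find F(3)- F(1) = -14*log(2) + 14*log(10)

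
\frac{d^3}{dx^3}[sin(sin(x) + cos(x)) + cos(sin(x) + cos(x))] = 2*(2*sin(x)*cos(x)*cos(sqrt(2)*sin(x + pi/4) + pi/4) + 3*sqrt(2)*sin(x + pi/4)*sin(sqrt(2)*sin(x + pi/4) + pi/4) - 2*cos(sqrt(2)*sin(x + pi/4) + pi/4))*cos(x + pi/4)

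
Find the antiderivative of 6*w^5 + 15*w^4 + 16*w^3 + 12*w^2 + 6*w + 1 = w^6 + 3*w^5 + 4*w^4 + 4*w^3 + 3*w^2 + w + C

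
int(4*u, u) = 2*u^2 + C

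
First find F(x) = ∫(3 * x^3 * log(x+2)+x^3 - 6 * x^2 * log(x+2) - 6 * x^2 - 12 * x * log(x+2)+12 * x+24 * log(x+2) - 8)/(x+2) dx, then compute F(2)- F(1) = log(3)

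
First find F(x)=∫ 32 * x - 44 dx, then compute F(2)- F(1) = 4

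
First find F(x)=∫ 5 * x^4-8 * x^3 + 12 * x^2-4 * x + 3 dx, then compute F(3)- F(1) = 176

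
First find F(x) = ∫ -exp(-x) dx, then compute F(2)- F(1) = -exp(-1) + exp(-2)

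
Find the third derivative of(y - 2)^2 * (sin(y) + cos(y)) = y^2*sin(y) - y^2*cos(y) - 10*y*sin(y) - 2*y*cos(y) + 10*sin(y) + 14*cos(y)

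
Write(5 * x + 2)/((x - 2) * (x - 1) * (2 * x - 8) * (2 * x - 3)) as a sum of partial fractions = 38/(5*(2*x - 3)) - 7/(6*(x - 1)) - 3/(x - 2) + 11/(30*(x - 4))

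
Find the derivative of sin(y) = cos(y)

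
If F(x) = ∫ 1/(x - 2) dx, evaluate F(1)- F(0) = -log(2)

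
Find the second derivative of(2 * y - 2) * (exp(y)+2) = 2*y*exp(y) + 2*exp(y)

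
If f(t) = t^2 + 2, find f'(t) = 2*t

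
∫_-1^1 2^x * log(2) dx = 3/2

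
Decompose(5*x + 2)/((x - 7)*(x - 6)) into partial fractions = -32/(x - 6) + 37/(x - 7)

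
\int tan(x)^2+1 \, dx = tan(x) + C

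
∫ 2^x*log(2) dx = 2^x + C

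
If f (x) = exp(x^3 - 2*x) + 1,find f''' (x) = 27*x^6*exp(x^3 - 2*x) - 54*x^4*exp(x^3 - 2*x) + 54*x^3*exp(x^3 - 2*x) + 36*x^2*exp(x^3 - 2*x) - 36*x*exp(x^3 - 2*x) - 2*exp(x^3 - 2*x)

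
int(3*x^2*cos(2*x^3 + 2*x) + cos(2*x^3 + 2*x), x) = sin(2*x*(x^2 + 1))/2 + C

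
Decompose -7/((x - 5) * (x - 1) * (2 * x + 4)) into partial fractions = -1/(6*(x + 2)) + 7/(24*(x - 1)) - 1/(8*(x - 5))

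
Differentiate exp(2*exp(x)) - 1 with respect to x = 2*exp(x + 2*exp(x))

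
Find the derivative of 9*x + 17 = 9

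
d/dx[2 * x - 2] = 2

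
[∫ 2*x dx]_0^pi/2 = pi^2/4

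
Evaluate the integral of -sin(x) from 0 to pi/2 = -1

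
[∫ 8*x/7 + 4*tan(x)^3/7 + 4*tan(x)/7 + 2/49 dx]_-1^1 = 4/49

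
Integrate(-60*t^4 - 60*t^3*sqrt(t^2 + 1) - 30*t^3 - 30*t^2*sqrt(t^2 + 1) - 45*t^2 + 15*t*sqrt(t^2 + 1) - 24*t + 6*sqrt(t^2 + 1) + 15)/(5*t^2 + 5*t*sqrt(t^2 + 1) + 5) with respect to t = -4*t^3 - 3*t^2 + 3*t + 6*log(t + sqrt(t^2 + 1))/5 + C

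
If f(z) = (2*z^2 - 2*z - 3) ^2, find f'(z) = 16*z^3 - 24*z^2 - 16*z + 12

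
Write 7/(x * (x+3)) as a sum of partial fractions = -7/(3*(x + 3)) + 7/(3*x)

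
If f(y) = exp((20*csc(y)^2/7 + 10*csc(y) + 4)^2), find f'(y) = -40*(2 + 43/(7*sin(y)) + 30/(7*sin(y)^2) + 40/(49*sin(y)^3))*exp(16)*exp(400/(49*sin(y)^4))*exp(400/(7*sin(y)^3))*exp(860/(7*sin(y)^2))*exp(80/sin(y))*cos(y)/sin(y)^2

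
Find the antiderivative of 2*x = x^2 + C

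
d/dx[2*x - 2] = 2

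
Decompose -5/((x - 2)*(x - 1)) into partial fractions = 5/(x - 1) - 5/(x - 2)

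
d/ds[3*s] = 3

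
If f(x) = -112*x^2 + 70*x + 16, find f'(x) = 70 - 224*x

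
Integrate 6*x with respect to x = 3*x^2 + C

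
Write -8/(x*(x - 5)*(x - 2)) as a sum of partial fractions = 4/(3*(x - 2)) - 8/(15*(x - 5)) - 4/(5*x)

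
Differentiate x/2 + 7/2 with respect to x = 1/2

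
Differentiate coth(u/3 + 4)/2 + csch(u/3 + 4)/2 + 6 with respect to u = -(cosh(u/3 + 4) + 1)/(6*sinh(u/3 + 4)^2)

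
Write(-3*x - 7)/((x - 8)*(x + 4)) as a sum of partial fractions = -5/(12*(x + 4)) - 31/(12*(x - 8))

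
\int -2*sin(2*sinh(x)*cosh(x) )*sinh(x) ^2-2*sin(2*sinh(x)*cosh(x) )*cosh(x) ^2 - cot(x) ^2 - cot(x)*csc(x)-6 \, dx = -5*x + cos(sinh(2*x)) + cot(x) + csc(x) + C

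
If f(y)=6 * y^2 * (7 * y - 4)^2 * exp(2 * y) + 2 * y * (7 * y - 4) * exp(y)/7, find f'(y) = 588*y^4*exp(2*y) + 504*y^3*exp(2*y) - 816*y^2*exp(2*y) + 2*y^2*exp(y) + 192*y*exp(2*y) + 20*y*exp(y)/7 - 8*exp(y)/7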